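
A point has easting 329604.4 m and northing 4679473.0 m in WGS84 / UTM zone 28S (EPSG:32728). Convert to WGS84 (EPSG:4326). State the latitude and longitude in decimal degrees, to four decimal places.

Zone 28S: λ₀ = -15°, k₀ = 0.9996, false easting 500000 m, false northing 10000000 m.
Meridian distance M = (N − FN)/k₀ = -5322656.1 m.
Inverse transverse Mercator on WGS84 gives φ = -48.01529977°, λ = -17.28499966°.

lat -48.0153°, lon -17.2850°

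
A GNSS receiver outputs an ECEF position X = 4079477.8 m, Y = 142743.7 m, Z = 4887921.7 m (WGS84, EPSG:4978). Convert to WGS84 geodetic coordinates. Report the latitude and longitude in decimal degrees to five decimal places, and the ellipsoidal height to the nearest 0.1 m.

λ = atan2(Y, X) = 2.00400066°; p = √(X²+Y²) = 4081974.4 m.
Bowring's method on WGS84 (a = 6378137 m, b = 6356752.314 m) gives φ = 50.32340020°, h = 2712.720 m.

lat 50.32340°, lon 2.00400°, h 2712.7 m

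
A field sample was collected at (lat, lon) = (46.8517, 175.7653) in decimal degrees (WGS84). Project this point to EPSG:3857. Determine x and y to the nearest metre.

x 19566104 m, y 5917901 m

Web Mercator is spherical with R = a = 6378137 m.
x = R·λ = 6378137 × 3.067683196 = 19566103.695 m.
y = R·ln tan(π/4 + φ/2) = 6378137 × 0.927841663 = 5917901.243 m.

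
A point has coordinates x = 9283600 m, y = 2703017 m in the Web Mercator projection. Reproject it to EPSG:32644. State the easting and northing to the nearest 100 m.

E 744500 m, N 2610400 m

Web Mercator inverse (R = 6378137 m) → φ = 23.58580288°, λ = 83.39599772°.
UTM 44N forward: E = 744521.912 m, N = 2610416.905 m.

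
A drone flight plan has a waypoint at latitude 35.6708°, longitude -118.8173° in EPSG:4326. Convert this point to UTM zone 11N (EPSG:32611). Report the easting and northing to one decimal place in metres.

E 335524.2 m, N 3948957.7 m

Zone 11 central meridian λ₀ = 6×11 − 183 = -117°; Δλ = -1.8173°.
Transverse Mercator on WGS84 with k₀ = 0.9996 gives E = 335524.161 m, N = 3948957.699 m.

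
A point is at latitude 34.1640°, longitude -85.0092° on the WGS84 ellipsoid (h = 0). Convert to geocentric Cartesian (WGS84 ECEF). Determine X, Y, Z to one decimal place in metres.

X 459604.3 m, Y -5263034.4 m, Z 3561513.4 m

WGS84: a = 6378137 m, e² = 0.006694380; N(φ) = a/√(1−e²sin²φ) = 6384880.112 m.
X = (N+h)·cosφ·cosλ = 459604.303 m; Y = (N+h)·cosφ·sinλ = -5263034.411 m; Z = (N(1−e²)+h)·sinφ = 3561513.433 m.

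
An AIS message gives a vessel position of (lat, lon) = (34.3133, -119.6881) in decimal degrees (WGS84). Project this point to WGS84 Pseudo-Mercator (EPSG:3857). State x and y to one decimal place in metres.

Web Mercator is spherical with R = a = 6378137 m.
x = R·λ = 6378137 × -2.088951420 = -13323618.346 m.
y = R·ln tan(π/4 + φ/2) = 6378137 × 0.638266087 = 4070948.544 m.

x -13323618.3 m, y 4070948.5 m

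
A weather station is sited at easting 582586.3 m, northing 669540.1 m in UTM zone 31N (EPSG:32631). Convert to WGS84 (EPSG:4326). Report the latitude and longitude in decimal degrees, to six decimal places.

lat 6.056800°, lon 3.746300°

Zone 31N: λ₀ = 3°, k₀ = 0.9996, false easting 500000 m.
Meridian distance M = (N − FN)/k₀ = 669808.0 m.
Inverse transverse Mercator on WGS84 gives φ = 6.05679979°, λ = 3.74629992°.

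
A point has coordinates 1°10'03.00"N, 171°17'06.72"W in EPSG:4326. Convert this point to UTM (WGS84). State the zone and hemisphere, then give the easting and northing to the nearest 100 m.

Zone 2N: E 468300 m, N 129000 m

Longitude -171.2852° lies in the 6° band [-174°, -168°), giving zone 2; latitude is north of the equator, so 2N.
Zone 2 central meridian λ₀ = 6×2 − 183 = -171°; Δλ = -0.2852°.
Transverse Mercator on WGS84 with k₀ = 0.9996 gives E = 468270.793 m, N = 129045.617 m.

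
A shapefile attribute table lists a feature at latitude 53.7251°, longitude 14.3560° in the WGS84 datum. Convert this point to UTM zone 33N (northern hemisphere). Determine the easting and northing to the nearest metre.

E 457509 m, N 5953129 m

Zone 33 central meridian λ₀ = 6×33 − 183 = 15°; Δλ = -0.6440°.
Transverse Mercator on WGS84 with k₀ = 0.9996 gives E = 457508.731 m, N = 5953129.381 m.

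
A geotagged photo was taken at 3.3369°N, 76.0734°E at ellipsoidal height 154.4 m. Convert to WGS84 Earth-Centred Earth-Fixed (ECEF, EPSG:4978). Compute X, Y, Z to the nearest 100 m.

X 1532500 m, Y 6180400 m, Z 368800 m

WGS84: a = 6378137 m, e² = 0.006694380; N(φ) = a/√(1−e²sin²φ) = 6378209.332 m.
X = (N+h)·cosφ·cosλ = 1532533.391 m; Y = (N+h)·cosφ·sinλ = 6180374.375 m; Z = (N(1−e²)+h)·sinφ = 368779.919 m.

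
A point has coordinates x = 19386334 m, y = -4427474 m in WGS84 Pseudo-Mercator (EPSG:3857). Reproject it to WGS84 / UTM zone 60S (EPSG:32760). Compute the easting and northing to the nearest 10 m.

E 246150 m, N 5910600 m

Web Mercator inverse (R = 6378137 m) → φ = -36.91649751°, λ = 174.15040135°.
UTM 60S forward: E = 246147.533 m, N = 5910597.267 m.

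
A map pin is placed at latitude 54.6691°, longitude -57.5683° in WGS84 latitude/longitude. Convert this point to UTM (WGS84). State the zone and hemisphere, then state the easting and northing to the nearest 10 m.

Zone 21N: E 463350 m, N 6058120 m

Longitude -57.5683° lies in the 6° band [-60°, -54°), giving zone 21; latitude is north of the equator, so 21N.
Zone 21 central meridian λ₀ = 6×21 − 183 = -57°; Δλ = -0.5683°.
Transverse Mercator on WGS84 with k₀ = 0.9996 gives E = 463348.319 m, N = 6058118.502 m.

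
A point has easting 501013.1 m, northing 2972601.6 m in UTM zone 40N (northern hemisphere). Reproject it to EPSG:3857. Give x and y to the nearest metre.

Unproject from UTM 40N (λ₀ = 57°) → φ = 26.87510016°, λ = 57.01019989°.
Web Mercator (R = 6378137 m): x = 6346346.422 m, y = 3107875.812 m.

x 6346346 m, y 3107876 m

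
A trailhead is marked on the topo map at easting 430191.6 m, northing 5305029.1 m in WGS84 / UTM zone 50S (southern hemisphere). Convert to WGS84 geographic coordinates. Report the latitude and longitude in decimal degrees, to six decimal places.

Zone 50S: λ₀ = 117°, k₀ = 0.9996, false easting 500000 m, false northing 10000000 m.
Meridian distance M = (N − FN)/k₀ = -4696849.6 m.
Inverse transverse Mercator on WGS84 gives φ = -42.40390029°, λ = 116.15170002°.

lat -42.403900°, lon 116.151700°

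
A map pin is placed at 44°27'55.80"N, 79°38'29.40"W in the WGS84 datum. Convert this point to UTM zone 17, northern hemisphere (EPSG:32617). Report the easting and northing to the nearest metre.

E 608062 m, N 4924474 m

Zone 17 central meridian λ₀ = 6×17 − 183 = -81°; Δλ = +1.3585°.
Transverse Mercator on WGS84 with k₀ = 0.9996 gives E = 608061.566 m, N = 4924474.475 m.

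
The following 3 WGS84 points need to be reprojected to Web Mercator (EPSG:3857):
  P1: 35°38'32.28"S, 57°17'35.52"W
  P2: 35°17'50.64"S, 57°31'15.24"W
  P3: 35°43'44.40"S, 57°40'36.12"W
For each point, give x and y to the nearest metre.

P1: x -6377850 m, y -4251513 m; P2: x -6403197 m, y -4204370 m; P3: x -6420541 m, y -4263396 m

Web Mercator: x = R·λ, y = R·ln tan(π/4+φ/2), R = 6378137 m.
P1 (-35.6423°, -57.2932°) → (-6377849.850, -4251513.374) m.
P2 (-35.2974°, -57.5209°) → (-6403197.298, -4204370.422) m.
P3 (-35.7290°, -57.6767°) → (-6420540.875, -4263395.976) m.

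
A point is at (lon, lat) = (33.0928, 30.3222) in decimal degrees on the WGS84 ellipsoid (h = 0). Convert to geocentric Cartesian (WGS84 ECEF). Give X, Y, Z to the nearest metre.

WGS84: a = 6378137 m, e² = 0.006694380; N(φ) = a/√(1−e²sin²φ) = 6383585.488 m.
X = (N+h)·cosφ·cosλ = 4616468.763 m; Y = (N+h)·cosφ·sinλ = 3008611.540 m; Z = (N(1−e²)+h)·sinφ = 3201255.650 m.

X 4616469 m, Y 3008612 m, Z 3201256 m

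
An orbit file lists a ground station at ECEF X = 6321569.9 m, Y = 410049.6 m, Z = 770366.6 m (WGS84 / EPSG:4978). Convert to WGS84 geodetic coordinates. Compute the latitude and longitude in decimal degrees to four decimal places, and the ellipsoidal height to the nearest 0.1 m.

λ = atan2(Y, X) = 3.71130026°; p = √(X²+Y²) = 6334854.9 m.
Bowring's method on WGS84 (a = 6378137 m, b = 6356752.314 m) gives φ = 6.97980037°, h = 3700.407 m.

lat 6.9798°, lon 3.7113°, h 3700.4 m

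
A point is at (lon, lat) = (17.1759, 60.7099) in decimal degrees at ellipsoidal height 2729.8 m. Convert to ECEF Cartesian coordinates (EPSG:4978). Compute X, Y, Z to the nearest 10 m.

X 2990120 m, Y 924220 m, Z 5541980 m

WGS84: a = 6378137 m, e² = 0.006694380; N(φ) = a/√(1−e²sin²φ) = 6394438.324 m.
X = (N+h)·cosφ·cosλ = 2990121.631 m; Y = (N+h)·cosφ·sinλ = 924219.207 m; Z = (N(1−e²)+h)·sinφ = 5541980.493 m.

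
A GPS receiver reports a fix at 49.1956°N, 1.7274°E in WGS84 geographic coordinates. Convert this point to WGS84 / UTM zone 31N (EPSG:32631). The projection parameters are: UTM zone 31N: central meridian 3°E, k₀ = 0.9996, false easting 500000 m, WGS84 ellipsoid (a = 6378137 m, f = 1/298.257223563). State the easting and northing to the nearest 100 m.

E 407300 m, N 5450000 m

Zone 31 central meridian λ₀ = 6×31 − 183 = 3°; Δλ = -1.2726°.
Transverse Mercator on WGS84 with k₀ = 0.9996 gives E = 407284.964 m, N = 5449979.523 m.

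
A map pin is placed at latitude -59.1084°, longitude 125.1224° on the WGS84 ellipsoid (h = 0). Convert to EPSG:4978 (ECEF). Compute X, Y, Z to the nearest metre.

WGS84: a = 6378137 m, e² = 0.006694380; N(φ) = a/√(1−e²sin²φ) = 6393916.748 m.
X = (N+h)·cosφ·cosλ = -1888640.095 m; Y = (N+h)·cosφ·sinλ = 2685031.062 m; Z = (N(1−e²)+h)·sinφ = -5450145.666 m.

X -1888640 m, Y 2685031 m, Z -5450146 m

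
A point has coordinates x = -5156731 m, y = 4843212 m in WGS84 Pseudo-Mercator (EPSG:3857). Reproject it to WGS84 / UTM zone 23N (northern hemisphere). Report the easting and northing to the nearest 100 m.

E 386700 m, N 4411200 m

Web Mercator inverse (R = 6378137 m) → φ = 39.84340261°, λ = -46.32370273°.
UTM 23N forward: E = 386749.620 m, N = 4411214.917 m.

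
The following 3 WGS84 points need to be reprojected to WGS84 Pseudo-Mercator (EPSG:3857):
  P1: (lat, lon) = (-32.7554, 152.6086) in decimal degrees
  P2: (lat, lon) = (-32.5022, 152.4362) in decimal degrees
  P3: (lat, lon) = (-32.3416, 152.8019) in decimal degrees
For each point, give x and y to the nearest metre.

Web Mercator: x = R·λ, y = R·ln tan(π/4+φ/2), R = 6378137 m.
P1 (-32.7554°, 152.6086°) → (16988311.643, -3862882.228) m.
P2 (-32.5022°, 152.4362°) → (16969120.162, -3829414.219) m.
P3 (-32.3416°, 152.8019°) → (17009829.700, -3808234.937) m.

P1: x 16988312 m, y -3862882 m; P2: x 16969120 m, y -3829414 m; P3: x 17009830 m, y -3808235 m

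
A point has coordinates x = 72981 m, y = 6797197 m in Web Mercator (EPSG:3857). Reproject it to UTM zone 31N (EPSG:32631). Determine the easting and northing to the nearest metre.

E 339008 m, N 5761832 m

Web Mercator inverse (R = 6378137 m) → φ = 51.98380102°, λ = 0.65559948°.
UTM 31N forward: E = 339008.353 m, N = 5761832.046 m.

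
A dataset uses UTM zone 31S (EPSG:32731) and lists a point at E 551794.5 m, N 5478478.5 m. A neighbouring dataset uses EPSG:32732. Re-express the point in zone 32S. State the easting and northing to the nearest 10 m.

E 45890 m, N 5464680 m

UTM 31S → geographic: φ = -40.84309972°, λ = 3.61440041°.
UTM 32S (λ₀ = 9°) forward: E = 45893.085 m, N = 5464680.290 m.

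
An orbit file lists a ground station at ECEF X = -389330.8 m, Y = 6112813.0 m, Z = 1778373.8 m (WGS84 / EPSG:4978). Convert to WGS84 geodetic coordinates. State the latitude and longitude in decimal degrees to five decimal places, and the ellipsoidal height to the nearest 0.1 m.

λ = atan2(Y, X) = 93.64429957°; p = √(X²+Y²) = 6125198.9 m.
Bowring's method on WGS84 (a = 6378137 m, b = 6356752.314 m) gives φ = 16.29329971°, h = 1673.609 m.

lat 16.29330°, lon 93.64430°, h 1673.6 m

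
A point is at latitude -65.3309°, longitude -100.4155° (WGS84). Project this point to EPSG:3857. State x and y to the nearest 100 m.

Web Mercator is spherical with R = a = 6378137 m.
x = R·λ = 6378137 × -1.752581095 = -11178202.328 m.
y = R·ln tan(π/4 + φ/2) = 6378137 × -1.520205156 = -9696076.750 m.

x -11178200 m, y -9696100 m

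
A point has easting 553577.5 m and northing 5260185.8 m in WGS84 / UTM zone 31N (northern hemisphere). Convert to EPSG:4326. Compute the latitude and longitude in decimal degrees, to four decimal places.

Zone 31N: λ₀ = 3°, k₀ = 0.9996, false easting 500000 m.
Meridian distance M = (N − FN)/k₀ = 5262290.7 m.
Inverse transverse Mercator on WGS84 gives φ = 47.49289963°, λ = 3.71129937°.

lat 47.4929°, lon 3.7113°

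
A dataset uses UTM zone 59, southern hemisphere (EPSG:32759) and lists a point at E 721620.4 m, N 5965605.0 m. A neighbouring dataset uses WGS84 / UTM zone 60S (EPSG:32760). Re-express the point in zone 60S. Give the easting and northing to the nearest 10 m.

E 183720 m, N 5962660 m

UTM 59S → geographic: φ = -36.42920021°, λ = 173.47220041°.
UTM 60S (λ₀ = 177°) forward: E = 183720.214 m, N = 5962658.949 m.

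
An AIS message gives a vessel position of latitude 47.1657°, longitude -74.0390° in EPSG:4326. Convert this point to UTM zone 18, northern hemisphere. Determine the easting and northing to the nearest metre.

Zone 18 central meridian λ₀ = 6×18 − 183 = -75°; Δλ = +0.9610°.
Transverse Mercator on WGS84 with k₀ = 0.9996 gives E = 572834.143 m, N = 5224025.959 m.

E 572834 m, N 5224026 m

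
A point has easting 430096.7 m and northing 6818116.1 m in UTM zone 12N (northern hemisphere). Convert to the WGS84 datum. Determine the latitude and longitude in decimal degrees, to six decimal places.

lat 61.490400°, lon -112.312800°

Zone 12N: λ₀ = -111°, k₀ = 0.9996, false easting 500000 m.
Meridian distance M = (N − FN)/k₀ = 6820844.4 m.
Inverse transverse Mercator on WGS84 gives φ = 61.49040008°, λ = -112.31280010°.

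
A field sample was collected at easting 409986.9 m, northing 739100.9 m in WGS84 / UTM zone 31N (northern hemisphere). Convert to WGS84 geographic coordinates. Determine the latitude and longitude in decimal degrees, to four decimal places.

Zone 31N: λ₀ = 3°, k₀ = 0.9996, false easting 500000 m.
Meridian distance M = (N − FN)/k₀ = 739396.7 m.
Inverse transverse Mercator on WGS84 gives φ = 6.68589989°, λ = 2.18559991°.

lat 6.6859°, lon 2.1856°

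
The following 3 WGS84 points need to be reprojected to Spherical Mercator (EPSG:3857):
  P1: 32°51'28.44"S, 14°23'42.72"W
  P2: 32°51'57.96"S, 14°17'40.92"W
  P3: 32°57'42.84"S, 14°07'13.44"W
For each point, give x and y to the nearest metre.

P1: x -1602466 m, y -3876458 m; P2: x -1591279 m, y -3877544 m; P3: x -1571876 m, y -3890248 m

Web Mercator: x = R·λ, y = R·ln tan(π/4+φ/2), R = 6378137 m.
P1 (-32.8579°, -14.3952°) → (-1602466.334, -3876457.719) m.
P2 (-32.8661°, -14.2947°) → (-1591278.725, -3877544.435) m.
P3 (-32.9619°, -14.1204°) → (-1571875.738, -3890247.917) m.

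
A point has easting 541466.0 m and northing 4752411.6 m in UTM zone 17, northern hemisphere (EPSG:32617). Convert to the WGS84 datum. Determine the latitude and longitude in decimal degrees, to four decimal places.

lat 42.9232°, lon -80.4919°

Zone 17N: λ₀ = -81°, k₀ = 0.9996, false easting 500000 m.
Meridian distance M = (N − FN)/k₀ = 4754313.3 m.
Inverse transverse Mercator on WGS84 gives φ = 42.92320038°, λ = -80.49189971°.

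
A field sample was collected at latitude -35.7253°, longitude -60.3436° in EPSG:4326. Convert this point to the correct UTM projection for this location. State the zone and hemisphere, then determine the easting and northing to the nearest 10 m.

Longitude -60.3436° lies in the 6° band [-66°, -60°), giving zone 20; latitude is south of the equator, so 20S.
Zone 20 central meridian λ₀ = 6×20 − 183 = -63°; Δλ = +2.6564°.
Transverse Mercator on WGS84 with k₀ = 0.9996 gives E = 740270.173 m, N = 6043265.517 m.

Zone 20S: E 740270 m, N 6043270 m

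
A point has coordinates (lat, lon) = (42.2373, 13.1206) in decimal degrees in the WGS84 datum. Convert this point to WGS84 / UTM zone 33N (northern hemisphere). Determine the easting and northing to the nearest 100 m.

Zone 33 central meridian λ₀ = 6×33 − 183 = 15°; Δλ = -1.8794°.
Transverse Mercator on WGS84 with k₀ = 0.9996 gives E = 344929.457 m, N = 4677833.849 m.

E 344900 m, N 4677800 m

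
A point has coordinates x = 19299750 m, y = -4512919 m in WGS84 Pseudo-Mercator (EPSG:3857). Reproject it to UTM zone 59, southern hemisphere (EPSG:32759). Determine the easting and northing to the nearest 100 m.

Web Mercator inverse (R = 6378137 m) → φ = -37.52770111°, λ = 173.37260405°.
UTM 59S forward: E = 709652.750 m, N = 5843940.359 m.

E 709700 m, N 5843900 m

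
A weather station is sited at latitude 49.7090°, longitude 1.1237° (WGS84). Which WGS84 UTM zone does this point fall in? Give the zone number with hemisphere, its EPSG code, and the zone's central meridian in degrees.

Zone 31N (EPSG:32631), central meridian 3°

UTM zone = ⌊(λ + 180)/6⌋ + 1; 1.1237° ∈ [0°, 6°) → zone 31.
Hemisphere: N (φ ≥ 0).
Central meridian λ₀ = 6×31 − 183 = 3°.
EPSG code: 32631.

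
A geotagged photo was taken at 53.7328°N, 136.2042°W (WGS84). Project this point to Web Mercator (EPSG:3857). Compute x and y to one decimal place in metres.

Web Mercator is spherical with R = a = 6378137 m.
x = R·λ = 6378137 × -2.377211745 = -15162182.188 m.
y = R·ln tan(π/4 + φ/2) = 6378137 × 1.116268489 = 7119713.348 m.

x -15162182.2 m, y 7119713.3 m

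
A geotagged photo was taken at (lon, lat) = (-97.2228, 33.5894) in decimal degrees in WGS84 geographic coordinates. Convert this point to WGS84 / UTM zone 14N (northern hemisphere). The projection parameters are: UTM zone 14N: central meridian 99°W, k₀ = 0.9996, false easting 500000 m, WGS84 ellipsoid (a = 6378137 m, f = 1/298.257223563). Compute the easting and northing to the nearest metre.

E 664916 m, N 3718046 m

Zone 14 central meridian λ₀ = 6×14 − 183 = -99°; Δλ = +1.7772°.
Transverse Mercator on WGS84 with k₀ = 0.9996 gives E = 664916.339 m, N = 3718046.264 m.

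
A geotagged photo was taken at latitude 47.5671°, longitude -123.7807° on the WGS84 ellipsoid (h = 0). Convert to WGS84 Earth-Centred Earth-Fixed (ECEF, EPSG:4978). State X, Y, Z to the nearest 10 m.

X -2397190 m, Y -3583490 m, Z 4684530 m

WGS84: a = 6378137 m, e² = 0.006694380; N(φ) = a/√(1−e²sin²φ) = 6389798.564 m.
X = (N+h)·cosφ·cosλ = -2397186.596 m; Y = (N+h)·cosφ·sinλ = -3583485.206 m; Z = (N(1−e²)+h)·sinφ = 4684534.604 m.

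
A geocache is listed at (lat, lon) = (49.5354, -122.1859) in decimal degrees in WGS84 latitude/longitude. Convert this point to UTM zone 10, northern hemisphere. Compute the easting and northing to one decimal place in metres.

Zone 10 central meridian λ₀ = 6×10 − 183 = -123°; Δλ = +0.8141°.
Transverse Mercator on WGS84 with k₀ = 0.9996 gives E = 558904.169 m, N = 5487294.822 m.

E 558904.2 m, N 5487294.8 m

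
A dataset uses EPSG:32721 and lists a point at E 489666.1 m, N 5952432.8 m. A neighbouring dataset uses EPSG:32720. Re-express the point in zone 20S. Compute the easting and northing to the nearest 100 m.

UTM 21S → geographic: φ = -36.57349958°, λ = -57.11550055°.
UTM 20S (λ₀ = -63°) forward: E = 1026759.383 m, N = 5936288.303 m.

E 1026800 m, N 5936300 m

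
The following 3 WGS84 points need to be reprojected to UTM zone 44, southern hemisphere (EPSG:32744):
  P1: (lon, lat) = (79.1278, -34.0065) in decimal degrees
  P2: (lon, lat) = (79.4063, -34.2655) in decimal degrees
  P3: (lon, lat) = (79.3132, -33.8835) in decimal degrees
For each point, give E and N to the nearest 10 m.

UTM zone 44S: λ₀ = 81°, k₀ = 0.9996.
P1 (-34.0065°, 79.1278°) → (327107.945, 6235543.152) m.
P2 (-34.2655°, 79.4063°) → (353277.742, 6207256.200) m.
P3 (-33.8835°, 79.3132°) → (344006.749, 6249480.801) m.

P1: E 327110 m, N 6235540 m; P2: E 353280 m, N 6207260 m; P3: E 344010 m, N 6249480 m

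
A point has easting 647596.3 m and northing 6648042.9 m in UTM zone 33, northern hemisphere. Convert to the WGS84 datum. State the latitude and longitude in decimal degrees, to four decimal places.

lat 59.9433°, lon 17.6421°

Zone 33N: λ₀ = 15°, k₀ = 0.9996, false easting 500000 m.
Meridian distance M = (N − FN)/k₀ = 6650703.2 m.
Inverse transverse Mercator on WGS84 gives φ = 59.94329980°, λ = 17.64210085°.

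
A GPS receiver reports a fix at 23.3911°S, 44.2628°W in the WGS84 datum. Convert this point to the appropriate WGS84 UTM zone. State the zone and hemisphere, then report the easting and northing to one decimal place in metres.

Longitude -44.2628° lies in the 6° band [-48°, -42°), giving zone 23; latitude is south of the equator, so 23S.
Zone 23 central meridian λ₀ = 6×23 − 183 = -45°; Δλ = +0.7372°.
Transverse Mercator on WGS84 with k₀ = 0.9996 gives E = 575331.403 m, N = 7412992.099 m.

Zone 23S: E 575331.4 m, N 7412992.1 m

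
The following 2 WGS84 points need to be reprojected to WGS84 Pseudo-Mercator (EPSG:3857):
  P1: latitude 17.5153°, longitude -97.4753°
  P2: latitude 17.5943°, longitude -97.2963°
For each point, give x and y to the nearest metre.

P1: x -10850901 m, y 1980892 m; P2: x -10830975 m, y 1990116 m

Web Mercator: x = R·λ, y = R·ln tan(π/4+φ/2), R = 6378137 m.
P1 (17.5153°, -97.4753°) → (-10850900.761, 1980892.417) m.
P2 (17.5943°, -97.2963°) → (-10830974.572, 1990116.221) m.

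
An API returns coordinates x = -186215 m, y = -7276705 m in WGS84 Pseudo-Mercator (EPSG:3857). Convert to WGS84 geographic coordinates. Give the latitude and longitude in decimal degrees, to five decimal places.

R = 6378137 m. λ = x/R = -1.67279781°.
φ = 2·arctan(exp(y/R)) − 90° = 2·arctan(0.31954) − 90° = -54.55880120°.

lat -54.55880°, lon -1.67280°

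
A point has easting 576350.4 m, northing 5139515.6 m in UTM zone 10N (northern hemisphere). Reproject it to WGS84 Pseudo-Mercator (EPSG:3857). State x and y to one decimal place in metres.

Unproject from UTM 10N (λ₀ = -123°) → φ = 46.40490007°, λ = -122.00669978°.
Web Mercator (R = 6378137 m): x = -13581723.693 m, y = 5845473.863 m.

x -13581723.7 m, y 5845473.9 m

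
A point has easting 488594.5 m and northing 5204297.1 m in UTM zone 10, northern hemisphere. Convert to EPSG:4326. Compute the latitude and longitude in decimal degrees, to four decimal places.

lat 46.9921°, lon -123.1500°

Zone 10N: λ₀ = -123°, k₀ = 0.9996, false easting 500000 m.
Meridian distance M = (N − FN)/k₀ = 5206379.7 m.
Inverse transverse Mercator on WGS84 gives φ = 46.99209973°, λ = -123.14999979°.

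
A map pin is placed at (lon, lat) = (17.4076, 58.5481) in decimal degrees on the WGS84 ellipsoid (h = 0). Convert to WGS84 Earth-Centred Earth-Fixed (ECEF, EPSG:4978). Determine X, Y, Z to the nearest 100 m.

WGS84: a = 6378137 m, e² = 0.006694380; N(φ) = a/√(1−e²sin²φ) = 6393730.464 m.
X = (N+h)·cosφ·cosλ = 3183344.315 m; Y = (N+h)·cosφ·sinλ = 998063.380 m; Z = (N(1−e²)+h)·sinφ = 5417840.495 m.

X 3183300 m, Y 998100 m, Z 5417800 m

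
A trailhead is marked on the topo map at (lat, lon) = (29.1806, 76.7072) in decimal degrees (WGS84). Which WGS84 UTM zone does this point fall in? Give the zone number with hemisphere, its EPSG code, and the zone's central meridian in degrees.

UTM zone = ⌊(λ + 180)/6⌋ + 1; 76.7072° ∈ [72°, 78°) → zone 43.
Hemisphere: N (φ ≥ 0).
Central meridian λ₀ = 6×43 − 183 = 75°.
EPSG code: 32643.

Zone 43N (EPSG:32643), central meridian 75°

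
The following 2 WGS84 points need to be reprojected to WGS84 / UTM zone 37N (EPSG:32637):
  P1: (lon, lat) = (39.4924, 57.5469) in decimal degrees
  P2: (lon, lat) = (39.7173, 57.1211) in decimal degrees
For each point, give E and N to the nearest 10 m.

UTM zone 37N: λ₀ = 39°, k₀ = 0.9996.
P1 (57.5469°, 39.4924°) → (529471.945, 6378373.810) m.
P2 (57.1211°, 39.7173°) → (543432.352, 6331094.665) m.

P1: E 529470 m, N 6378370 m; P2: E 543430 m, N 6331090 m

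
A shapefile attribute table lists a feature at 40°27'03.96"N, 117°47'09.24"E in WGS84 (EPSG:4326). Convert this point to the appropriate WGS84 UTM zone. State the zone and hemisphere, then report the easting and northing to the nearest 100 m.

Zone 50N: E 566600 m, N 4478100 m

Longitude 117.7859° lies in the 6° band [114°, 120°), giving zone 50; latitude is north of the equator, so 50N.
Zone 50 central meridian λ₀ = 6×50 − 183 = 117°; Δλ = +0.7859°.
Transverse Mercator on WGS84 with k₀ = 0.9996 gives E = 566641.001 m, N = 4478123.401 m.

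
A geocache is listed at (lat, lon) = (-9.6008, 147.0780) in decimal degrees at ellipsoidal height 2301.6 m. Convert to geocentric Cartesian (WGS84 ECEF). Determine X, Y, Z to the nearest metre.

WGS84: a = 6378137 m, e² = 0.006694380; N(φ) = a/√(1−e²sin²φ) = 6378730.931 m.
X = (N+h)·cosφ·cosλ = -5281288.375 m; Y = (N+h)·cosφ·sinλ = 3419495.956 m; Z = (N(1−e²)+h)·sinφ = -1057122.758 m.

X -5281288 m, Y 3419496 m, Z -1057123 m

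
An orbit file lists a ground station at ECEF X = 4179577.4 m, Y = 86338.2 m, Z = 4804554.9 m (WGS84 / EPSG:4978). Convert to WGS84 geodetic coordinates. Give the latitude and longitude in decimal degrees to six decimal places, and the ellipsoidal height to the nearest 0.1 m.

lat 49.163700°, lon 1.183400°, h 2738.7 m

λ = atan2(Y, X) = 1.18339979°; p = √(X²+Y²) = 4180469.1 m.
Bowring's method on WGS84 (a = 6378137 m, b = 6356752.314 m) gives φ = 49.16369977°, h = 2738.724 m.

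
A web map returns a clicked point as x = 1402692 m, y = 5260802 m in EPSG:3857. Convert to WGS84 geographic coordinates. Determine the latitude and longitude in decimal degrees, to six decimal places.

R = 6378137 m. λ = x/R = 12.60059663°.
φ = 2·arctan(exp(y/R)) − 90° = 2·arctan(2.28147) − 90° = 42.66290173°.

lat 42.662902°, lon 12.600597°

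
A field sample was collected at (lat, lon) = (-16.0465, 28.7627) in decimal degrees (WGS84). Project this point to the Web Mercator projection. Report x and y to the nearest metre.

x 3201849 m, y -1810108 m

Web Mercator is spherical with R = a = 6378137 m.
x = R·λ = 6378137 × 0.502003817 = 3201849.118 m.
y = R·ln tan(π/4 + φ/2) = 6378137 × -0.283798914 = -1810108.354 m.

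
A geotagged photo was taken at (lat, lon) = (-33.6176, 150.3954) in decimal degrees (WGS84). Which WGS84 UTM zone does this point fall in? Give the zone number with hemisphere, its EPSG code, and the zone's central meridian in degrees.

Zone 56S (EPSG:32756), central meridian 153°

UTM zone = ⌊(λ + 180)/6⌋ + 1; 150.3954° ∈ [150°, 156°) → zone 56.
Hemisphere: S (φ < 0).
Central meridian λ₀ = 6×56 − 183 = 153°.
EPSG code: 32756.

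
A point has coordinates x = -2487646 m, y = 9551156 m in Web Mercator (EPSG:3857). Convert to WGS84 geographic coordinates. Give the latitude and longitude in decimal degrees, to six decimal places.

lat 64.781900°, lon -22.346904°

R = 6378137 m. λ = x/R = -22.34690423°.
φ = 2·arctan(exp(y/R)) − 90° = 2·arctan(4.47043) − 90° = 64.78189963°.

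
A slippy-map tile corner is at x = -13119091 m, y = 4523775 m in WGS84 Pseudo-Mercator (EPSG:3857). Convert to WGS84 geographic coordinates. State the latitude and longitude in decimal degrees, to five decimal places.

lat 37.60500°, lon -117.85080°

R = 6378137 m. λ = x/R = -117.85079959°.
φ = 2·arctan(exp(y/R)) − 90° = 2·arctan(2.03249) − 90° = 37.60500099°.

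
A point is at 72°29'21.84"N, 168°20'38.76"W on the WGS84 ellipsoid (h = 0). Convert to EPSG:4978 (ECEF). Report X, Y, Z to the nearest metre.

X -1885242 m, Y -388902 m, Z 6060340 m

WGS84: a = 6378137 m, e² = 0.006694380; N(φ) = a/√(1−e²sin²φ) = 6397642.235 m.
X = (N+h)·cosφ·cosλ = -1885242.019 m; Y = (N+h)·cosφ·sinλ = -388901.812 m; Z = (N(1−e²)+h)·sinφ = 6060340.183 m.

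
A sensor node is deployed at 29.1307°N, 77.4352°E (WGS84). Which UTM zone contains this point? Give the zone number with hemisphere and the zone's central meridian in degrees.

Zone 43N, central meridian 75°

UTM zone = ⌊(λ + 180)/6⌋ + 1; 77.4352° ∈ [72°, 78°) → zone 43.
Hemisphere: N (φ ≥ 0).
Central meridian λ₀ = 6×43 − 183 = 75°.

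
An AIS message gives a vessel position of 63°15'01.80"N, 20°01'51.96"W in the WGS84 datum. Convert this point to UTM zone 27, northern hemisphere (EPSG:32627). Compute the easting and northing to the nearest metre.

Zone 27 central meridian λ₀ = 6×27 − 183 = -21°; Δλ = +0.9689°.
Transverse Mercator on WGS84 with k₀ = 0.9996 gives E = 548654.877 m, N = 7013867.065 m.

E 548655 m, N 7013867 m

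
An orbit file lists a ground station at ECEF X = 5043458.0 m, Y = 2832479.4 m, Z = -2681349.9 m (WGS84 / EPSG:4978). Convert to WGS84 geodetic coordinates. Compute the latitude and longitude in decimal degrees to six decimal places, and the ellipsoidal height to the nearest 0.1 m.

lat -25.017100°, lon 29.319200°, h 1321.4 m

λ = atan2(Y, X) = 29.31920033°; p = √(X²+Y²) = 5784410.8 m.
Bowring's method on WGS84 (a = 6378137 m, b = 6356752.314 m) gives φ = -25.01709993°, h = 1321.431 m.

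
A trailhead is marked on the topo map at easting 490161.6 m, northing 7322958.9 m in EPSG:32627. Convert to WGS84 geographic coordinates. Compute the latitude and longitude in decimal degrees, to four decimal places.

Zone 27N: λ₀ = -21°, k₀ = 0.9996, false easting 500000 m.
Meridian distance M = (N − FN)/k₀ = 7325889.3 m.
Inverse transverse Mercator on WGS84 gives φ = 66.02720033°, λ = -21.21700048°.

lat 66.0272°, lon -21.2170°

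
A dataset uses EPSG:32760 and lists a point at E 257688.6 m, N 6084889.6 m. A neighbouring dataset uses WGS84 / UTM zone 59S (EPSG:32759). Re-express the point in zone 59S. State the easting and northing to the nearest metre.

UTM 60S → geographic: φ = -35.34989997°, λ = 174.33349956°.
UTM 59S (λ₀ = 171°) forward: E = 802943.731 m, N = 6083051.095 m.

E 802944 m, N 6083051 m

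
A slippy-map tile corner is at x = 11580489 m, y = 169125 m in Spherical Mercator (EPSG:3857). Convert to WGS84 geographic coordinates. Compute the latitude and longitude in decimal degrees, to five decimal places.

R = 6378137 m. λ = x/R = 104.02930266°.
φ = 2·arctan(exp(y/R)) − 90° = 2·arctan(1.02687) − 90° = 1.51909772°.

lat 1.51910°, lon 104.02930°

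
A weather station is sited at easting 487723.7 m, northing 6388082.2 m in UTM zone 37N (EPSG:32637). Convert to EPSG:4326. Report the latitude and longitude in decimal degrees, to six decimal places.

lat 57.634900°, lon 38.794400°

Zone 37N: λ₀ = 39°, k₀ = 0.9996, false easting 500000 m.
Meridian distance M = (N − FN)/k₀ = 6390638.5 m.
Inverse transverse Mercator on WGS84 gives φ = 57.63489976°, λ = 38.79439980°.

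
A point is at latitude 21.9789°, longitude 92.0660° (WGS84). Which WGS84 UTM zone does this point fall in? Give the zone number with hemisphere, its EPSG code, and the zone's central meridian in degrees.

UTM zone = ⌊(λ + 180)/6⌋ + 1; 92.0660° ∈ [90°, 96°) → zone 46.
Hemisphere: N (φ ≥ 0).
Central meridian λ₀ = 6×46 − 183 = 93°.
EPSG code: 32646.

Zone 46N (EPSG:32646), central meridian 93°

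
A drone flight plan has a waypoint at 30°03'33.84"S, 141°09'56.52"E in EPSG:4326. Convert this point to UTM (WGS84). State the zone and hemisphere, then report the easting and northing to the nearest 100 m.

Zone 54S: E 516000 m, N 6674600 m

Longitude 141.1657° lies in the 6° band [138°, 144°), giving zone 54; latitude is south of the equator, so 54S.
Zone 54 central meridian λ₀ = 6×54 − 183 = 141°; Δλ = +0.1657°.
Transverse Mercator on WGS84 with k₀ = 0.9996 gives E = 515971.867 m, N = 6674621.048 m.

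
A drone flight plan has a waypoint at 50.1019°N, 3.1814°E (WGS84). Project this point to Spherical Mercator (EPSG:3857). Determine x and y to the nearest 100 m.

Web Mercator is spherical with R = a = 6378137 m.
x = R·λ = 6378137 × 0.055525905 = 354151.828 m.
y = R·ln tan(π/4 + φ/2) = 6378137 × 1.013452967 = 6463941.864 m.

x 354200 m, y 6463900 m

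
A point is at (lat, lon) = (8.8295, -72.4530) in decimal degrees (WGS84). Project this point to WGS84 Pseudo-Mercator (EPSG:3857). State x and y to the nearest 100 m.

Web Mercator is spherical with R = a = 6378137 m.
x = R·λ = 6378137 × -1.264543403 = -8065431.066 m.
y = R·ln tan(π/4 + φ/2) = 6378137 × 0.154717436 = 986809.001 m.

x -8065400 m, y 986800 m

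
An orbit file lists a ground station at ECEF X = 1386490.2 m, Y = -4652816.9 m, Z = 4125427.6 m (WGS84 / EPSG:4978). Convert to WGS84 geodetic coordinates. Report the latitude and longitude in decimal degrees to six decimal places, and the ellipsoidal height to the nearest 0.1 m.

lat 40.545400°, lon -73.406500°, h 1900.6 m

λ = atan2(Y, X) = -73.40650028°; p = √(X²+Y²) = 4855003.6 m.
Bowring's method on WGS84 (a = 6378137 m, b = 6356752.314 m) gives φ = 40.54540022°, h = 1900.556 m.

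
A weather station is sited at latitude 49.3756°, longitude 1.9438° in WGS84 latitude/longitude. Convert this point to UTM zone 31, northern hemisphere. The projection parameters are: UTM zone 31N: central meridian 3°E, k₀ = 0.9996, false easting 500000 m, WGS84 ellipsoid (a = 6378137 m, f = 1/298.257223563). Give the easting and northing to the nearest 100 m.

Zone 31 central meridian λ₀ = 6×31 − 183 = 3°; Δλ = -1.0562°.
Transverse Mercator on WGS84 with k₀ = 0.9996 gives E = 423330.087 m, N = 5469747.205 m.

E 423300 m, N 5469700 m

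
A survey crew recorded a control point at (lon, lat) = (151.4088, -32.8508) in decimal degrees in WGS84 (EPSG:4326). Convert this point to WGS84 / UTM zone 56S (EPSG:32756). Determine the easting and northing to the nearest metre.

E 351099 m, N 6364131 m

Zone 56 central meridian λ₀ = 6×56 − 183 = 153°; Δλ = -1.5912°.
Transverse Mercator on WGS84 with k₀ = 0.9996 gives E = 351099.110 m, N = 6364131.425 m.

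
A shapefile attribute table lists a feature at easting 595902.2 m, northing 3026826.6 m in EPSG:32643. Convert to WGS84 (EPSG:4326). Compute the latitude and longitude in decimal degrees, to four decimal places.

lat 27.3613°, lon 75.9697°

Zone 43N: λ₀ = 75°, k₀ = 0.9996, false easting 500000 m.
Meridian distance M = (N − FN)/k₀ = 3028037.8 m.
Inverse transverse Mercator on WGS84 gives φ = 27.36130018°, λ = 75.96969951°.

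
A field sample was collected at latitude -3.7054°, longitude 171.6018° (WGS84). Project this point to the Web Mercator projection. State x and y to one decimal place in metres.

Web Mercator is spherical with R = a = 6378137 m.
x = R·λ = 6378137 × 2.995016412 = 19102624.995 m.
y = R·ln tan(π/4 + φ/2) = 6378137 × -0.064716558 = -412771.070 m.

x 19102625.0 m, y -412771.1 m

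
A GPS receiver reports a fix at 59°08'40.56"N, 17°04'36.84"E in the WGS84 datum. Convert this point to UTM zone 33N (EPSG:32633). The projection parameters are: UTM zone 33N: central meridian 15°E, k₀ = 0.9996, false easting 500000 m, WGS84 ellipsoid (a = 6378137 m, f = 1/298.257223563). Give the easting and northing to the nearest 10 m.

Zone 33 central meridian λ₀ = 6×33 − 183 = 15°; Δλ = +2.0769°.
Transverse Mercator on WGS84 with k₀ = 0.9996 gives E = 618809.705 m, N = 6558002.376 m.

E 618810 m, N 6558000 m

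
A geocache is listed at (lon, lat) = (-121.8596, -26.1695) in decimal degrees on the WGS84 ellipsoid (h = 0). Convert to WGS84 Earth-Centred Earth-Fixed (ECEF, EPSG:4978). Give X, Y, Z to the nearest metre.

WGS84: a = 6378137 m, e² = 0.006694380; N(φ) = a/√(1−e²sin²φ) = 6382293.533 m.
X = (N+h)·cosφ·cosλ = -3023499.689 m; Y = (N+h)·cosφ·sinλ = -4865098.532 m; Z = (N(1−e²)+h)·sinφ = -2795928.005 m.

X -3023500 m, Y -4865099 m, Z -2795928 m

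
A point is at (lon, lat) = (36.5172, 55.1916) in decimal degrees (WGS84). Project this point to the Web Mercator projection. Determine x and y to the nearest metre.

Web Mercator is spherical with R = a = 6378137 m.
x = R·λ = 6378137 × 0.637345374 = 4065076.109 m.
y = R·ln tan(π/4 + φ/2) = 6378137 × 1.160078706 = 7399140.915 m.

x 4065076 m, y 7399141 m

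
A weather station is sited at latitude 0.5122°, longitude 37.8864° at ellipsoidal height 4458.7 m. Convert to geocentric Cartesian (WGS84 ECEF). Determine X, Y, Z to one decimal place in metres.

X 5037135.3 m, Y 3919382.9 m, Z 56675.3 m

WGS84: a = 6378137 m, e² = 0.006694380; N(φ) = a/√(1−e²sin²φ) = 6378138.706 m.
X = (N+h)·cosφ·cosλ = 5037135.255 m; Y = (N+h)·cosφ·sinλ = 3919382.933 m; Z = (N(1−e²)+h)·sinφ = 56675.263 m.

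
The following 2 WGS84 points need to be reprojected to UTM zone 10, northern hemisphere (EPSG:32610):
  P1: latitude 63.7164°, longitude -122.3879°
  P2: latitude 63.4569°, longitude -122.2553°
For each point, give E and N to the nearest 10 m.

UTM zone 10N: λ₀ = -123°, k₀ = 0.9996.
P1 (63.7164°, -122.3879°) → (530241.860, 7065557.298) m.
P2 (63.4569°, -122.2553°) → (537129.580, 7036713.194) m.

P1: E 530240 m, N 7065560 m; P2: E 537130 m, N 7036710 m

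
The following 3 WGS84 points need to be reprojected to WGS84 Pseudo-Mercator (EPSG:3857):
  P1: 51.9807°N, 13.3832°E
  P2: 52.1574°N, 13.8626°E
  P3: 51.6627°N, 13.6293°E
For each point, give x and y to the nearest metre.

Web Mercator: x = R·λ, y = R·ln tan(π/4+φ/2), R = 6378137 m.
P1 (51.9807°, 13.3832°) → (1489811.009, 6796636.519) m.
P2 (52.1574°, 13.8626°) → (1543177.573, 6828635.582) m.
P3 (51.6627°, 13.6293°) → (1517206.736, 6739365.565) m.

P1: x 1489811 m, y 6796637 m; P2: x 1543178 m, y 6828636 m; P3: x 1517207 m, y 6739366 m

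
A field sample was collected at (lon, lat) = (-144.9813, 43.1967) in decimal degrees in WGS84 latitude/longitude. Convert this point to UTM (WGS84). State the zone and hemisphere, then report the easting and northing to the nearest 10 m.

Longitude -144.9813° lies in the 6° band [-150°, -144°), giving zone 6; latitude is north of the equator, so 6N.
Zone 6 central meridian λ₀ = 6×6 − 183 = -147°; Δλ = +2.0187°.
Transverse Mercator on WGS84 with k₀ = 0.9996 gives E = 664017.261 m, N = 4784636.612 m.

Zone 6N: E 664020 m, N 4784640 m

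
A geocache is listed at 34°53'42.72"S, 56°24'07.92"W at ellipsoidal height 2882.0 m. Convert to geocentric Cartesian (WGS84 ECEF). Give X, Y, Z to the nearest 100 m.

X 2899300 m, Y -4364200 m, Z -3630000 m

WGS84: a = 6378137 m, e² = 0.006694380; N(φ) = a/√(1−e²sin²φ) = 6385135.384 m.
X = (N+h)·cosφ·cosλ = 2899300.122 m; Y = (N+h)·cosφ·sinλ = -4364161.033 m; Z = (N(1−e²)+h)·sinφ = -3629985.694 m.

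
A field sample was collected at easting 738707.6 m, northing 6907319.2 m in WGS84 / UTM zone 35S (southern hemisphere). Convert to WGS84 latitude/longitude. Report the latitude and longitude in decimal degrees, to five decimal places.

Zone 35S: λ₀ = 27°, k₀ = 0.9996, false easting 500000 m, false northing 10000000 m.
Meridian distance M = (N − FN)/k₀ = -3093918.4 m.
Inverse transverse Mercator on WGS84 gives φ = -27.93779999°, λ = 29.42600035°.

lat -27.93780°, lon 29.42600°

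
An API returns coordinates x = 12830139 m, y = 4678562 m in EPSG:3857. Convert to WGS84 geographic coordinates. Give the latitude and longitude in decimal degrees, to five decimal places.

lat 38.69840°, lon 115.25510°

R = 6378137 m. λ = x/R = 115.25509961°.
φ = 2·arctan(exp(y/R)) − 90° = 2·arctan(2.08242) − 90° = 38.69840296°.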